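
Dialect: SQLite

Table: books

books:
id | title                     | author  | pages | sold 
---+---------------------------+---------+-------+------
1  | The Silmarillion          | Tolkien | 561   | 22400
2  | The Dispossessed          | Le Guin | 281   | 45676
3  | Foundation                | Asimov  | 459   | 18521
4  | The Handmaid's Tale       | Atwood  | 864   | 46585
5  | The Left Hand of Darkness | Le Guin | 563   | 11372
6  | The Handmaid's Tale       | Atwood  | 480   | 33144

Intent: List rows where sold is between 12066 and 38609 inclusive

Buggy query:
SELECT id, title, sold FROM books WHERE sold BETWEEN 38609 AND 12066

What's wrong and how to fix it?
Bug: The bounds are reversed; BETWEEN a AND b requires a <= b to match anything

Fix: Swap the bounds so the smaller value comes first

Corrected query:
SELECT id, title, sold FROM books WHERE sold BETWEEN 12066 AND 38609

Result:
id | title               | sold 
---+---------------------+------
1  | The Silmarillion    | 22400
3  | Foundation          | 18521
6  | The Handmaid's Tale | 33144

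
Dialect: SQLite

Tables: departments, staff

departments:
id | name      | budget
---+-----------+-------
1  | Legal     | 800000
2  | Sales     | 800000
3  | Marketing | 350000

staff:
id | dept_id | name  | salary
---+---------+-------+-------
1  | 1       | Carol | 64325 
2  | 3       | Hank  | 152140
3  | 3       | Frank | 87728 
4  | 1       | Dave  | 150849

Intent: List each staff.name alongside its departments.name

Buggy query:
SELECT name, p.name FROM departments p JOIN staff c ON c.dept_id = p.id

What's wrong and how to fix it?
Bug: Both tables have a 'name' column; the unqualified reference is ambiguous

Fix: Prefix ambiguous columns with the table alias

Corrected query:
SELECT c.name, p.name FROM departments p JOIN staff c ON c.dept_id = p.id

Result:
name  | name     
------+----------
Carol | Legal    
Hank  | Marketing
Frank | Marketing
Dave  | Legal    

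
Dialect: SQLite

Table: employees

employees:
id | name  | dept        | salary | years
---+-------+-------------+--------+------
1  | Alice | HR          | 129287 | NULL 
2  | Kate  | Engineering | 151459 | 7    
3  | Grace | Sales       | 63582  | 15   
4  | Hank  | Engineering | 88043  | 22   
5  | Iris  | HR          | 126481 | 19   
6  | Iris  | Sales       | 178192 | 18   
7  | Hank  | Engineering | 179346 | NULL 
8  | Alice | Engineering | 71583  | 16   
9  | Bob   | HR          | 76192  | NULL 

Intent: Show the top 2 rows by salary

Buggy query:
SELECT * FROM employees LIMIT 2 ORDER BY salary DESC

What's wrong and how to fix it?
Bug: ORDER BY cannot follow LIMIT; LIMIT is the final clause

Fix: Sort with ORDER BY, then apply LIMIT

Corrected query:
SELECT * FROM employees ORDER BY salary DESC LIMIT 2

Result:
id | name | dept        | salary | years
---+------+-------------+--------+------
7  | Hank | Engineering | 179346 | NULL 
6  | Iris | Sales       | 178192 | 18   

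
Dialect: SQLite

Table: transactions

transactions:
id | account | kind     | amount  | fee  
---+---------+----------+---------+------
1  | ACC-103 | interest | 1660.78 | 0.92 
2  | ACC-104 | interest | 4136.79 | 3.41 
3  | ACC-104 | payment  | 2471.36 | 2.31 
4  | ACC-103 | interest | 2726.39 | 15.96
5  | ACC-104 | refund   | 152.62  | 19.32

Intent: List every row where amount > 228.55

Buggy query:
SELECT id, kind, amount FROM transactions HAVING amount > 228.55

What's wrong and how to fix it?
Bug: HAVING filters the output of aggregation, but this query has no GROUP BY and no aggregate functions, so SQLite rejects it (HAVING clause on a non-aggregate query); the condition here is per row

Fix: Use WHERE for row-level filtering

Corrected query:
SELECT id, kind, amount FROM transactions WHERE amount > 228.55

Result:
id | kind     | amount 
---+----------+--------
1  | interest | 1660.78
2  | interest | 4136.79
3  | payment  | 2471.36
4  | interest | 2726.39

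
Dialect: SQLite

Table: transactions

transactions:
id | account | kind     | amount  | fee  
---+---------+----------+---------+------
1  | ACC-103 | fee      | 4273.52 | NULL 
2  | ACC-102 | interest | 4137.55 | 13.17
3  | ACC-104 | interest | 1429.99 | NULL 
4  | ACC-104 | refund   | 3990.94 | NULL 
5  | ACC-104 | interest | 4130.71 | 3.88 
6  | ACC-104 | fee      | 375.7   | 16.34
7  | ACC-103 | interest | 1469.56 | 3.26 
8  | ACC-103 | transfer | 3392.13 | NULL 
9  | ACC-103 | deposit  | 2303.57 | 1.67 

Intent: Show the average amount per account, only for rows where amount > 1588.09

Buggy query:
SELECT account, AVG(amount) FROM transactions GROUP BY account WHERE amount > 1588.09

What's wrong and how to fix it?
Bug: WHERE cannot follow GROUP BY

Fix: Move the WHERE clause before GROUP BY

Corrected query:
SELECT account, AVG(amount) FROM transactions WHERE amount > 1588.09 GROUP BY account

Result:
account | AVG(amount)
--------+------------
ACC-102 | 4137.55    
ACC-103 | 3323.073333
ACC-104 | 4060.825   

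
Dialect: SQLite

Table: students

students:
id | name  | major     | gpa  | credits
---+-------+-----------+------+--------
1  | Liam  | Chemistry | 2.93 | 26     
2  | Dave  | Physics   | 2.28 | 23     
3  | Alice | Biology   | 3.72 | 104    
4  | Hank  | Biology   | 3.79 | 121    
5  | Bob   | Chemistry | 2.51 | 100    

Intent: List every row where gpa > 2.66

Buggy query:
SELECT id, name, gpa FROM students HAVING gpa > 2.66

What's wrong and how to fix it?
Bug: This is a non-aggregate query (no GROUP BY, no aggregates), so in SQLite the HAVING clause is invalid here; a row-level condition belongs in WHERE

Fix: Use WHERE for row-level filtering

Corrected query:
SELECT id, name, gpa FROM students WHERE gpa > 2.66

Result:
id | name  | gpa 
---+-------+-----
1  | Liam  | 2.93
3  | Alice | 3.72
4  | Hank  | 3.79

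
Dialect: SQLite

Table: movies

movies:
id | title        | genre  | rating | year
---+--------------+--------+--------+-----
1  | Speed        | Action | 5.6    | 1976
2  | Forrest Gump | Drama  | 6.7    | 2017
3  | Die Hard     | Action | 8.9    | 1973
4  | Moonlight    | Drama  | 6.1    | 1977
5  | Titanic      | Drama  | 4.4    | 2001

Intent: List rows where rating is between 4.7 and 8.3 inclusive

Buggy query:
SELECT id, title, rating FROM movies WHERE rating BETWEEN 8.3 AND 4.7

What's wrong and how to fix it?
Bug: BETWEEN expects the lower bound first; with 8.3 AND 4.7 the range is empty

Fix: Write BETWEEN 4.7 AND 8.3

Corrected query:
SELECT id, title, rating FROM movies WHERE rating BETWEEN 4.7 AND 8.3

Result:
id | title        | rating
---+--------------+-------
1  | Speed        | 5.6   
2  | Forrest Gump | 6.7   
4  | Moonlight    | 6.1   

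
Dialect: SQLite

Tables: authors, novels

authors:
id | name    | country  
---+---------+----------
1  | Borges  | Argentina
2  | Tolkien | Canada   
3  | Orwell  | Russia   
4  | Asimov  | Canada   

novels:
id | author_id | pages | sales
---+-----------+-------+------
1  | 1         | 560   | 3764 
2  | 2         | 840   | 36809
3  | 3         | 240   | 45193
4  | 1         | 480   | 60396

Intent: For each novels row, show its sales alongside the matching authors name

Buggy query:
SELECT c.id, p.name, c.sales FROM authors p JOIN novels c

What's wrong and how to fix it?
Bug: Missing join condition: each novels row is matched to all authors rows instead of just its own

Fix: Add ON c.author_id = p.id to the JOIN

Corrected query:
SELECT c.id, p.name, c.sales FROM authors p JOIN novels c ON c.author_id = p.id

Result:
id | name    | sales
---+---------+------
1  | Borges  | 3764 
2  | Tolkien | 36809
3  | Orwell  | 45193
4  | Borges  | 60396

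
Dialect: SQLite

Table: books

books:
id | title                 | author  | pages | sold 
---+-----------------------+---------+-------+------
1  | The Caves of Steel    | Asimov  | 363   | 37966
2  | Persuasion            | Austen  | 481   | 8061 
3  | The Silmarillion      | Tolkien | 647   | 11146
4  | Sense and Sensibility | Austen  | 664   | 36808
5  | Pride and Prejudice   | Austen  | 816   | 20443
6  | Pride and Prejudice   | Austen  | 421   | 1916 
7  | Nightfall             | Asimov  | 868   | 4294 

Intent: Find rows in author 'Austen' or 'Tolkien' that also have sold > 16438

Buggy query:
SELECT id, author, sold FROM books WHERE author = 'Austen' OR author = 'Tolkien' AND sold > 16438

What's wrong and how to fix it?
Bug: Without parentheses, AND is evaluated before OR, so the sold filter only applies to the 'Tolkien' branch

Fix: Group the OR with parentheses (or use IN), then AND the threshold

Corrected query:
SELECT id, author, sold FROM books WHERE (author = 'Austen' OR author = 'Tolkien') AND sold > 16438

Result:
id | author | sold 
---+--------+------
4  | Austen | 36808
5  | Austen | 20443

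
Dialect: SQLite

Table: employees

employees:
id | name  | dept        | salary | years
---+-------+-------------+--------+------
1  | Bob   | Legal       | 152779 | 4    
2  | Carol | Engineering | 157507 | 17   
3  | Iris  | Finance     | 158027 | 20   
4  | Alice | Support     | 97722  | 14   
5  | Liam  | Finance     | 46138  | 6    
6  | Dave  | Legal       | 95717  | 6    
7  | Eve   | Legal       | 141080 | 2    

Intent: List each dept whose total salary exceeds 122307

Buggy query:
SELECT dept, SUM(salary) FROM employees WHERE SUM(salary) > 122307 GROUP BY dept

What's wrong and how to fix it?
Bug: WHERE runs before GROUP BY, so aggregates aren't available there

Fix: Use HAVING (which filters groups after aggregation) instead of WHERE

Corrected query:
SELECT dept, SUM(salary) FROM employees GROUP BY dept HAVING SUM(salary) > 122307

Result:
dept        | SUM(salary)
------------+------------
Engineering | 157507     
Finance     | 204165     
Legal       | 389576     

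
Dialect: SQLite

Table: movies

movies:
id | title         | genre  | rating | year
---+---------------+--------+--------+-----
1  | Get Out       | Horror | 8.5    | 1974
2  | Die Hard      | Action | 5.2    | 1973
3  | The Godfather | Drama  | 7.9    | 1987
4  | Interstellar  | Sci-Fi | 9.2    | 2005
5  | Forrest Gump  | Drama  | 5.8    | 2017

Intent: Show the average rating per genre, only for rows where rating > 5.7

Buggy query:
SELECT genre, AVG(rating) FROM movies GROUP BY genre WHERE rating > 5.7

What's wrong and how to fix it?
Bug: WHERE cannot follow GROUP BY

Fix: Place WHERE between FROM and GROUP BY

Corrected query:
SELECT genre, AVG(rating) FROM movies WHERE rating > 5.7 GROUP BY genre

Result:
genre  | AVG(rating)
-------+------------
Drama  | 6.85       
Horror | 8.5        
Sci-Fi | 9.2        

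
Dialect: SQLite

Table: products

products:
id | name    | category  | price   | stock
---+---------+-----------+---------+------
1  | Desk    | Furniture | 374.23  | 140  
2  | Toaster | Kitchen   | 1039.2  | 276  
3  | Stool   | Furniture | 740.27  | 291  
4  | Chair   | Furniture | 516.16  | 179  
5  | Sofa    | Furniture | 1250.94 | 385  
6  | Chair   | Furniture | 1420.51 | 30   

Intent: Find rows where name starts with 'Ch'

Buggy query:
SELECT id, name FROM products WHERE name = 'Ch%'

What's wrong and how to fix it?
Bug: '=' compares the literal string including the % character; pattern matching needs LIKE

Fix: Replace '=' with LIKE so 'Ch%' is treated as a pattern

Corrected query:
SELECT id, name FROM products WHERE name LIKE 'Ch%'

Result:
id | name 
---+------
4  | Chair
6  | Chair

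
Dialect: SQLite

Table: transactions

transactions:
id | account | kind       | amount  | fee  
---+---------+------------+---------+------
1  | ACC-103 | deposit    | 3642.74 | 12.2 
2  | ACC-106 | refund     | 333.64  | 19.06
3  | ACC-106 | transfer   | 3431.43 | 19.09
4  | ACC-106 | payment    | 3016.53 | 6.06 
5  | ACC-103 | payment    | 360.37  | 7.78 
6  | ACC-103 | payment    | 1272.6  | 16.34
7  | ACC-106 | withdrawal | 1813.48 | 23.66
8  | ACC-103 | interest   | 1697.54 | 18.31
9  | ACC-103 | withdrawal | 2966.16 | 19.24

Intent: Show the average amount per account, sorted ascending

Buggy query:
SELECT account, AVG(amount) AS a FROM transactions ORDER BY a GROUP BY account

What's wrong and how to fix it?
Bug: GROUP BY must precede ORDER BY

Fix: Move ORDER BY to the end, after GROUP BY

Corrected query:
SELECT account, AVG(amount) AS a FROM transactions GROUP BY account ORDER BY a

Result:
account | a       
--------+---------
ACC-103 | 1987.882
ACC-106 | 2148.77 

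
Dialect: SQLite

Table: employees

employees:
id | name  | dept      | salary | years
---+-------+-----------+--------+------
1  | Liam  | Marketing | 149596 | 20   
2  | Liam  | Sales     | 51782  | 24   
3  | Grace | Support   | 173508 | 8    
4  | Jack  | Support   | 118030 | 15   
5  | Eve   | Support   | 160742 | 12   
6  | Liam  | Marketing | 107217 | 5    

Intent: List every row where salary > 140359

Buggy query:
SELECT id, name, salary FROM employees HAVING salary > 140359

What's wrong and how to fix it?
Bug: HAVING filters the output of aggregation, but this query has no GROUP BY and no aggregate functions, so SQLite rejects it (HAVING clause on a non-aggregate query); the condition here is per row

Fix: Use WHERE for row-level filtering

Corrected query:
SELECT id, name, salary FROM employees WHERE salary > 140359

Result:
id | name  | salary
---+-------+-------
1  | Liam  | 149596
3  | Grace | 173508
5  | Eve   | 160742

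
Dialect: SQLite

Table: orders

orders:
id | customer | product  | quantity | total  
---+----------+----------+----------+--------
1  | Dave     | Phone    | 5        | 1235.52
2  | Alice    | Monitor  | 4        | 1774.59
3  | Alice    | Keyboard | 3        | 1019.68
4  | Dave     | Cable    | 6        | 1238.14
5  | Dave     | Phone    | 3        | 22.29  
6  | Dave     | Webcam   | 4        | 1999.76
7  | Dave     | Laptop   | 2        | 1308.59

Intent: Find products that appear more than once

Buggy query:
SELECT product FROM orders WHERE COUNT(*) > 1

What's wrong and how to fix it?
Bug: WHERE can't reference COUNT(*); aggregates are computed after WHERE

Fix: Group first, then use HAVING for the count condition

Corrected query:
SELECT product FROM orders GROUP BY product HAVING COUNT(*) > 1

Result:
product
-------
Phone  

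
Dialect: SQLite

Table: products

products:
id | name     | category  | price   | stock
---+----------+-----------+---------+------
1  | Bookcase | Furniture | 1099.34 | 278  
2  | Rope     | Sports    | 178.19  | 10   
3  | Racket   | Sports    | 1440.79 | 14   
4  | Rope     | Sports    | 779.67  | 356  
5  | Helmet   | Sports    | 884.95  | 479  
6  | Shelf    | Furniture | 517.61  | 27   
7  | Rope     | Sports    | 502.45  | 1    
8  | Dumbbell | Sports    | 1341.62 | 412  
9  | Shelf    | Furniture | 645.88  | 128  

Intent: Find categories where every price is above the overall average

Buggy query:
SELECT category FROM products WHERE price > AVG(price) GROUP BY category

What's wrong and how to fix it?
Bug: AVG() is an aggregate; it can't sit directly in WHERE

Fix: Compute the overall average in a scalar subquery and compare each group's MIN against it in HAVING

Corrected query:
SELECT category FROM products GROUP BY category HAVING MIN(price) > (SELECT AVG(price) FROM products)

Result:
(no rows)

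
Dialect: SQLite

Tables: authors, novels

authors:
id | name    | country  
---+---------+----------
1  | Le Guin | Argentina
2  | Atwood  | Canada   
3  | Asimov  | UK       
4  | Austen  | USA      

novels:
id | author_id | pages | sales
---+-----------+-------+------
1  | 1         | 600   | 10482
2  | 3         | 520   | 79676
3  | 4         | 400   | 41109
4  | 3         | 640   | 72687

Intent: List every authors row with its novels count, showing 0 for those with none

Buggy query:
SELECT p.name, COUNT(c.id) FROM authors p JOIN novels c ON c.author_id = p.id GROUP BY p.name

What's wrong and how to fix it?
Bug: An inner join excludes parents with zero children

Fix: Use LEFT JOIN so parents without children still appear (COUNT(c.id) gives 0)

Corrected query:
SELECT p.name, COUNT(c.id) FROM authors p LEFT JOIN novels c ON c.author_id = p.id GROUP BY p.name

Result:
name    | COUNT(c.id)
--------+------------
Asimov  | 2          
Atwood  | 0          
Austen  | 1          
Le Guin | 1          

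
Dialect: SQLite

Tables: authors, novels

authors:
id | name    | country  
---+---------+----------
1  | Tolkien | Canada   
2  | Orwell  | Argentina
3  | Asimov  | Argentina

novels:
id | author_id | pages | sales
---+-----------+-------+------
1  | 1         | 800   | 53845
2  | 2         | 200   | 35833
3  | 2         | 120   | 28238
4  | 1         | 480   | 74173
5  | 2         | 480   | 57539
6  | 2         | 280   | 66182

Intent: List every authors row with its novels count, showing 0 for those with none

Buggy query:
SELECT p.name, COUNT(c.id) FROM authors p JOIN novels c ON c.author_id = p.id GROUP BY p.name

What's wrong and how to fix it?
Bug: An inner join excludes parents with zero children

Fix: Use LEFT JOIN so parents without children still appear (COUNT(c.id) gives 0)

Corrected query:
SELECT p.name, COUNT(c.id) FROM authors p LEFT JOIN novels c ON c.author_id = p.id GROUP BY p.name

Result:
name    | COUNT(c.id)
--------+------------
Asimov  | 0          
Orwell  | 4          
Tolkien | 2          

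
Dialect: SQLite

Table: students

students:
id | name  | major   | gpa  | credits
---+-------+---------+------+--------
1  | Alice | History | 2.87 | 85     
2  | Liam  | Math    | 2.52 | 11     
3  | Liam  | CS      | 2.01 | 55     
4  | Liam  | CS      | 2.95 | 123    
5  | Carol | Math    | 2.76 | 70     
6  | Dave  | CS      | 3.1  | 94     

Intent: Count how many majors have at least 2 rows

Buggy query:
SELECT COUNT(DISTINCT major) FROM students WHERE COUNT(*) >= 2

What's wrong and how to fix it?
Bug: COUNT(*) cannot appear in WHERE; the per-group count doesn't exist yet

Fix: Use a subquery that GROUPs and filters with HAVING, then count its rows

Corrected query:
SELECT COUNT(*) FROM (SELECT major FROM students GROUP BY major HAVING COUNT(*) >= 2)

Result:
COUNT(*)
--------
2       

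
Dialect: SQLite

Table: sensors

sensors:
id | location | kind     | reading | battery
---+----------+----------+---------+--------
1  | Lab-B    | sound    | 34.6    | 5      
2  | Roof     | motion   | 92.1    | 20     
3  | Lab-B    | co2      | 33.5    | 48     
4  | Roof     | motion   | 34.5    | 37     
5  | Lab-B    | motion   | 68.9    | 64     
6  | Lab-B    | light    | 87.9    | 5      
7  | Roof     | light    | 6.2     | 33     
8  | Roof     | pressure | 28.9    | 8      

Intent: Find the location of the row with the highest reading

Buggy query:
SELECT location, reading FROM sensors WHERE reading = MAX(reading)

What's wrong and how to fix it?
Bug: WHERE is evaluated per row; an aggregate over the whole table isn't defined there

Fix: Wrap MAX in a scalar subquery so WHERE compares against a single value

Corrected query:
SELECT location, reading FROM sensors WHERE reading = (SELECT MAX(reading) FROM sensors)

Result:
location | reading
---------+--------
Roof     | 92.1   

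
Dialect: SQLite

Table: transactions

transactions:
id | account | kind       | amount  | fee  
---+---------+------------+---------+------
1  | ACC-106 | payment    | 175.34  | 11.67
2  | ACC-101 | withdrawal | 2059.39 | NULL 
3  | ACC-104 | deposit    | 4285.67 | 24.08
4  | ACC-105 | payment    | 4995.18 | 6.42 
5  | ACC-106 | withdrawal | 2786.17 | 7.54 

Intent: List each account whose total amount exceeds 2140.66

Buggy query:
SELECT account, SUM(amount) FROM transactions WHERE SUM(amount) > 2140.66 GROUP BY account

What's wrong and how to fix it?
Bug: Aggregate functions cannot appear in a WHERE clause

Fix: Use HAVING (which filters groups after aggregation) instead of WHERE

Corrected query:
SELECT account, SUM(amount) FROM transactions GROUP BY account HAVING SUM(amount) > 2140.66

Result:
account | SUM(amount)
--------+------------
ACC-104 | 4285.67    
ACC-105 | 4995.18    
ACC-106 | 2961.51    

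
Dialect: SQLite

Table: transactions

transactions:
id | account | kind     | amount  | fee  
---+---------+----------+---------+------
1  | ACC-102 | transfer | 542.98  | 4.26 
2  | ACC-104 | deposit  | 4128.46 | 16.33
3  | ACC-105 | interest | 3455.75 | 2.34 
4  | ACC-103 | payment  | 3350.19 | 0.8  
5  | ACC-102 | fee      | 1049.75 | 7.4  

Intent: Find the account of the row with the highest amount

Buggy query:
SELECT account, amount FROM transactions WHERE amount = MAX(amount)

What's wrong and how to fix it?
Bug: WHERE is evaluated per row; an aggregate over the whole table isn't defined there

Fix: Wrap MAX in a scalar subquery so WHERE compares against a single value

Corrected query:
SELECT account, amount FROM transactions WHERE amount = (SELECT MAX(amount) FROM transactions)

Result:
account | amount 
--------+--------
ACC-104 | 4128.46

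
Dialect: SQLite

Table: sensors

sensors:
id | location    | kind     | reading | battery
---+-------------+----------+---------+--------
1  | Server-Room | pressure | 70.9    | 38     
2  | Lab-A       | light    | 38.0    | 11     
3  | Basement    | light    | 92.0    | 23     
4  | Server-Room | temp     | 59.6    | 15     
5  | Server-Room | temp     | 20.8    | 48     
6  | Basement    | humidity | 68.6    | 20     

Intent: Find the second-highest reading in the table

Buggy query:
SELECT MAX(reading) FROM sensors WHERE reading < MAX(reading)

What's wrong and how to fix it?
Bug: The inner MAX is an aggregate inside WHERE, which is not allowed

Fix: Put the inner MAX in a scalar subquery

Corrected query:
SELECT MAX(reading) FROM sensors WHERE reading < (SELECT MAX(reading) FROM sensors)

Result:
MAX(reading)
------------
70.9        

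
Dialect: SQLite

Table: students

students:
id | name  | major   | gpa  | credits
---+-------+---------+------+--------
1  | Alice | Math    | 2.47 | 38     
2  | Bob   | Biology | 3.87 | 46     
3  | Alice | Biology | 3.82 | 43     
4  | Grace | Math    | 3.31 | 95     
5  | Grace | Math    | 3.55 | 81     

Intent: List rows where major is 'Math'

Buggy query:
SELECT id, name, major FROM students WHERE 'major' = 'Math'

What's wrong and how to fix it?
Bug: Single quotes denote string literals in SQL; the column name is being compared as a constant string

Fix: Reference the column as major without single quotes

Corrected query:
SELECT id, name, major FROM students WHERE major = 'Math'

Result:
id | name  | major
---+-------+------
1  | Alice | Math 
4  | Grace | Math 
5  | Grace | Math 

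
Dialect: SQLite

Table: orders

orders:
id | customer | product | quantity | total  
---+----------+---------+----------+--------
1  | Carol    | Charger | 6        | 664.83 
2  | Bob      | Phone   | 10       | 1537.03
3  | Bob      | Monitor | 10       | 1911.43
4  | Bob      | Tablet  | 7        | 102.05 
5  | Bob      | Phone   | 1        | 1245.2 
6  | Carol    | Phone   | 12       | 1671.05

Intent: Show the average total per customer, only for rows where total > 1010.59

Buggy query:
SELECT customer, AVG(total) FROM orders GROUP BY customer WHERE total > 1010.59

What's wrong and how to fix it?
Bug: Row-level WHERE must come before GROUP BY in the clause order

Fix: Place WHERE between FROM and GROUP BY

Corrected query:
SELECT customer, AVG(total) FROM orders WHERE total > 1010.59 GROUP BY customer

Result:
customer | AVG(total) 
---------+------------
Bob      | 1564.553333
Carol    | 1671.05    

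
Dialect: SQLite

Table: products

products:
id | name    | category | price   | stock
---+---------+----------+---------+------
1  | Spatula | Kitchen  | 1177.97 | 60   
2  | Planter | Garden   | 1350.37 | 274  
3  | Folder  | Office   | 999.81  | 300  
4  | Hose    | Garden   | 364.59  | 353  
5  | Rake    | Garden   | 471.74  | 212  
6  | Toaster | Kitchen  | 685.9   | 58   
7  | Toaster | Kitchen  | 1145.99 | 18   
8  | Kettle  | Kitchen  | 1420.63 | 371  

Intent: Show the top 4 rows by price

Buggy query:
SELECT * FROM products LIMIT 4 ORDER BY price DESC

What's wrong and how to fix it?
Bug: LIMIT must come after ORDER BY

Fix: Sort with ORDER BY, then apply LIMIT

Corrected query:
SELECT * FROM products ORDER BY price DESC LIMIT 4

Result:
id | name    | category | price   | stock
---+---------+----------+---------+------
8  | Kettle  | Kitchen  | 1420.63 | 371  
2  | Planter | Garden   | 1350.37 | 274  
1  | Spatula | Kitchen  | 1177.97 | 60   
7  | Toaster | Kitchen  | 1145.99 | 18   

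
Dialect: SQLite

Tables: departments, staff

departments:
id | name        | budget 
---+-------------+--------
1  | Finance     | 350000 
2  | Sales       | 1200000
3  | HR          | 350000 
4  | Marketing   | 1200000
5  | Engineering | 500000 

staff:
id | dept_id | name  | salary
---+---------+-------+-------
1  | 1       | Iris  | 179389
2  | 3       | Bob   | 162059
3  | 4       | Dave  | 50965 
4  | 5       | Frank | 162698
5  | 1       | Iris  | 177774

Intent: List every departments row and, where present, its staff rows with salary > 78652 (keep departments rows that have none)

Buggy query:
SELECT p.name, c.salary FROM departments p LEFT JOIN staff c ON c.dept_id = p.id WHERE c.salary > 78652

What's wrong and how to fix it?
Bug: A WHERE condition on the right-hand table after LEFT JOIN drops unmatched parents

Fix: Move the right-table condition into the ON clause so unmatched parents are kept

Corrected query:
SELECT p.name, c.salary FROM departments p LEFT JOIN staff c ON c.dept_id = p.id AND c.salary > 78652

Result:
name        | salary
------------+-------
Finance     | 177774
Finance     | 179389
Sales       | NULL  
HR          | 162059
Marketing   | NULL  
Engineering | 162698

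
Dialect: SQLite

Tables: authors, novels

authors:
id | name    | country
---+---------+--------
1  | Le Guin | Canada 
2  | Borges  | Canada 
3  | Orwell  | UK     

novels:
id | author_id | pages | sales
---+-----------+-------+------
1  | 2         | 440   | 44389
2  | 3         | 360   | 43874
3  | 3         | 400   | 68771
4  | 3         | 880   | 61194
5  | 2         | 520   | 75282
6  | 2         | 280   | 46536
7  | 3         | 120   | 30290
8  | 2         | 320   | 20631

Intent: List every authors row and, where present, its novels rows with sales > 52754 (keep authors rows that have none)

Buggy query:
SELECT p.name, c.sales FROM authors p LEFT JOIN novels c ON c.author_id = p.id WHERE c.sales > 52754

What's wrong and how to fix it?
Bug: Filtering c.sales in WHERE discards the NULL rows produced by LEFT JOIN, turning it into an inner join

Fix: Put 'c.sales > 52754' in the JOIN's ON clause instead of WHERE

Corrected query:
SELECT p.name, c.sales FROM authors p LEFT JOIN novels c ON c.author_id = p.id AND c.sales > 52754

Result:
name    | sales
--------+------
Le Guin | NULL 
Borges  | 75282
Orwell  | 61194
Orwell  | 68771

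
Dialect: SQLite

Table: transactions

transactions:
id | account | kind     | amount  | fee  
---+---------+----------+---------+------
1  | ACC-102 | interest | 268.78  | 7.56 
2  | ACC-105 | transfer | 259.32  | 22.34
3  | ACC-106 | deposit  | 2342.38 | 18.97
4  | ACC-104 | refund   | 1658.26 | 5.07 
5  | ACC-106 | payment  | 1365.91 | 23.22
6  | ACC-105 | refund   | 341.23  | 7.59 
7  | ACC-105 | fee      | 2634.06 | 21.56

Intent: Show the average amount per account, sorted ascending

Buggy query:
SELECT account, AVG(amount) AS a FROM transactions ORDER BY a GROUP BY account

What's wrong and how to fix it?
Bug: GROUP BY must precede ORDER BY

Fix: Reorder: SELECT … FROM … GROUP BY … ORDER BY …

Corrected query:
SELECT account, AVG(amount) AS a FROM transactions GROUP BY account ORDER BY a

Result:
account | a          
--------+------------
ACC-102 | 268.78     
ACC-105 | 1078.203333
ACC-104 | 1658.26    
ACC-106 | 1854.145   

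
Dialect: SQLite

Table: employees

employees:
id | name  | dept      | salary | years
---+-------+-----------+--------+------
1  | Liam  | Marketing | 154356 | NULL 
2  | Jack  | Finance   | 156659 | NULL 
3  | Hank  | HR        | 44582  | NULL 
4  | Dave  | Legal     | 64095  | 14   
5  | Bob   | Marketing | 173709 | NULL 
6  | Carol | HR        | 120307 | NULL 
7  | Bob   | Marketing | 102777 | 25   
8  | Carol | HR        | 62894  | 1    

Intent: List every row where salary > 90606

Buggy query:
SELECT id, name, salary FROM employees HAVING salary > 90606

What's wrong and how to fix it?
Bug: HAVING filters the output of aggregation, but this query has no GROUP BY and no aggregate functions, so SQLite rejects it (HAVING clause on a non-aggregate query); the condition here is per row

Fix: Use WHERE for row-level filtering

Corrected query:
SELECT id, name, salary FROM employees WHERE salary > 90606

Result:
id | name  | salary
---+-------+-------
1  | Liam  | 154356
2  | Jack  | 156659
5  | Bob   | 173709
6  | Carol | 120307
7  | Bob   | 102777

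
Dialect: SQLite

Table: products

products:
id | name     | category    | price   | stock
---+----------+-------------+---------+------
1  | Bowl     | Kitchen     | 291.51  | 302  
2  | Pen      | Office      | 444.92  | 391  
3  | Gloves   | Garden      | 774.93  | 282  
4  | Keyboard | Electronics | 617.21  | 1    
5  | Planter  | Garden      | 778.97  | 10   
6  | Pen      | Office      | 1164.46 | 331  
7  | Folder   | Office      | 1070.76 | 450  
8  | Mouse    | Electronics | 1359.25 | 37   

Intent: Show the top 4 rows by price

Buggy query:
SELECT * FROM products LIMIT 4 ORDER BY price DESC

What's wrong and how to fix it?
Bug: ORDER BY cannot follow LIMIT; LIMIT is the final clause

Fix: Swap the clauses: ORDER BY first, then LIMIT

Corrected query:
SELECT * FROM products ORDER BY price DESC LIMIT 4

Result:
id | name    | category    | price   | stock
---+---------+-------------+---------+------
8  | Mouse   | Electronics | 1359.25 | 37   
6  | Pen     | Office      | 1164.46 | 331  
7  | Folder  | Office      | 1070.76 | 450  
5  | Planter | Garden      | 778.97  | 10   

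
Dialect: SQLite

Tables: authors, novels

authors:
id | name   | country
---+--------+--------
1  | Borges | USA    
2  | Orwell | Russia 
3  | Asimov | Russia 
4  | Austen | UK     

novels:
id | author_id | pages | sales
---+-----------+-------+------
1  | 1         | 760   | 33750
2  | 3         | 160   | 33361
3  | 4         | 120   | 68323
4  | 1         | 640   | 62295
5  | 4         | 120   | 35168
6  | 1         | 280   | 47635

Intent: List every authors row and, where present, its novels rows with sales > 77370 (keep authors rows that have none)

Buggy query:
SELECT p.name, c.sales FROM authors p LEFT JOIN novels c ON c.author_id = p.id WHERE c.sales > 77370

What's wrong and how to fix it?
Bug: A WHERE condition on the right-hand table after LEFT JOIN drops unmatched parents

Fix: Put 'c.sales > 77370' in the JOIN's ON clause instead of WHERE

Corrected query:
SELECT p.name, c.sales FROM authors p LEFT JOIN novels c ON c.author_id = p.id AND c.sales > 77370

Result:
name   | sales
-------+------
Borges | NULL 
Orwell | NULL 
Asimov | NULL 
Austen | NULL 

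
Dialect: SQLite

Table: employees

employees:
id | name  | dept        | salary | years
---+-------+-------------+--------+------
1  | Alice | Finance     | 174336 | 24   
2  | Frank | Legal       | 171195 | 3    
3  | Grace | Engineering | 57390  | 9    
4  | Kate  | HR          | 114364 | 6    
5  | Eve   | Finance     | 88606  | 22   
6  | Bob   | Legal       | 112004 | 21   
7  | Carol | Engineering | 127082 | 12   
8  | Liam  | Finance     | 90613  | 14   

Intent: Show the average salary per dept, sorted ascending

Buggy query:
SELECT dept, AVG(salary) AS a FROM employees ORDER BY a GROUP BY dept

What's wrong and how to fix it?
Bug: GROUP BY must precede ORDER BY

Fix: Reorder: SELECT … FROM … GROUP BY … ORDER BY …

Corrected query:
SELECT dept, AVG(salary) AS a FROM employees GROUP BY dept ORDER BY a

Result:
dept        | a            
------------+--------------
Engineering | 92236        
HR          | 114364       
Finance     | 117851.666667
Legal       | 141599.5     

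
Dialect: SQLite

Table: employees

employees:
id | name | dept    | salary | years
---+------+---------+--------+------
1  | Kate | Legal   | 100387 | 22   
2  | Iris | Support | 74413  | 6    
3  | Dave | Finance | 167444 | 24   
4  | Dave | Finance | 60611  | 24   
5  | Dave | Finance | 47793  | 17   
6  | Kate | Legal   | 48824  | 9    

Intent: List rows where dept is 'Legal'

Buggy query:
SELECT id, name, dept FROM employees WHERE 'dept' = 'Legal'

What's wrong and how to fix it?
Bug: 'dept' in single quotes is a string literal, not the column; the comparison is literal-vs-literal and never true

Fix: Remove the quotes around the column name (or use double quotes for an identifier)

Corrected query:
SELECT id, name, dept FROM employees WHERE dept = 'Legal'

Result:
id | name | dept 
---+------+------
1  | Kate | Legal
6  | Kate | Legal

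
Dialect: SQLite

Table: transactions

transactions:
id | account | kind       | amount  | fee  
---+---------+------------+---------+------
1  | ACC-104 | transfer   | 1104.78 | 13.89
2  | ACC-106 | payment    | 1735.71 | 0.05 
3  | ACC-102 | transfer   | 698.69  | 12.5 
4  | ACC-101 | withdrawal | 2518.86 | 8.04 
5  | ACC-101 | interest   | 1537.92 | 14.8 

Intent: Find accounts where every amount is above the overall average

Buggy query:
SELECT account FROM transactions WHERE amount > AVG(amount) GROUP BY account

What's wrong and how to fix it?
Bug: WHERE evaluates per row before aggregation, so AVG() is unavailable

Fix: Compute the overall average in a scalar subquery and compare each group's MIN against it in HAVING

Corrected query:
SELECT account FROM transactions GROUP BY account HAVING MIN(amount) > (SELECT AVG(amount) FROM transactions)

Result:
account
-------
ACC-101
ACC-106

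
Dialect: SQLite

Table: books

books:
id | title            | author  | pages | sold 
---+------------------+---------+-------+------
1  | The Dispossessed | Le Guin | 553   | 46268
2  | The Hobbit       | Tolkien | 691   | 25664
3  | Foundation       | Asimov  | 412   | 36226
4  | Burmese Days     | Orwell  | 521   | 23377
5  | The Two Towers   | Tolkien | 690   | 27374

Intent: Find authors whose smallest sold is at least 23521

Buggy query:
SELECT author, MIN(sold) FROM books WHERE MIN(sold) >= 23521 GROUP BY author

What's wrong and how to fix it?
Bug: Aggregates like MIN are computed per group after WHERE runs

Fix: Use HAVING for the per-group MIN condition

Corrected query:
SELECT author, MIN(sold) FROM books GROUP BY author HAVING MIN(sold) >= 23521

Result:
author  | MIN(sold)
--------+----------
Asimov  | 36226    
Le Guin | 46268    
Tolkien | 25664    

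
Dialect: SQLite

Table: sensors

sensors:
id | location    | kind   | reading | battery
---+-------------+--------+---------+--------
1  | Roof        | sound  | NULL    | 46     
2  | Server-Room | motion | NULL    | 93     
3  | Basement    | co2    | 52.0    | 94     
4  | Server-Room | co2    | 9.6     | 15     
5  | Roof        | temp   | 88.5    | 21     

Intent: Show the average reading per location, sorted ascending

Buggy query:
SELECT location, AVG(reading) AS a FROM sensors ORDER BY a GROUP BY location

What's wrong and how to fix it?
Bug: ORDER BY appears before GROUP BY; SQL clause order requires GROUP BY first

Fix: Reorder: SELECT … FROM … GROUP BY … ORDER BY …

Corrected query:
SELECT location, AVG(reading) AS a FROM sensors GROUP BY location ORDER BY a

Result:
location    | a   
------------+-----
Server-Room | 9.6 
Basement    | 52  
Roof        | 88.5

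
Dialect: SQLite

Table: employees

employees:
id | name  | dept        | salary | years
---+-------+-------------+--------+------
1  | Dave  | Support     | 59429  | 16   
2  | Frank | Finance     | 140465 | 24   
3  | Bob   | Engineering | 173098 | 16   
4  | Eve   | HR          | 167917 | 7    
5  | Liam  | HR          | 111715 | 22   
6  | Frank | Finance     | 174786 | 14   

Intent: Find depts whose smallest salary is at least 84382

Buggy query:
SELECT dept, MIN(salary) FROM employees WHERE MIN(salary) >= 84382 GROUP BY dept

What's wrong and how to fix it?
Bug: MIN() in WHERE is a misuse of aggregate

Fix: Use HAVING for the per-group MIN condition

Corrected query:
SELECT dept, MIN(salary) FROM employees GROUP BY dept HAVING MIN(salary) >= 84382

Result:
dept        | MIN(salary)
------------+------------
Engineering | 173098     
Finance     | 140465     
HR          | 111715     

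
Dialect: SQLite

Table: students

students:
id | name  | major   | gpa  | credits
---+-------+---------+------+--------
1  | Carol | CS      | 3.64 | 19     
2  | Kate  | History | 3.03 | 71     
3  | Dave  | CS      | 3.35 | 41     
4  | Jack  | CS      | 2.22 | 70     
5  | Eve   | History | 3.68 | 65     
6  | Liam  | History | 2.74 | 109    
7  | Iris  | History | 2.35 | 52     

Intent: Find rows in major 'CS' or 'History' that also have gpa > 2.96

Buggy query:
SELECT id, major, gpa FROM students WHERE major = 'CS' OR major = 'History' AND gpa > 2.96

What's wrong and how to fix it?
Bug: Without parentheses, AND is evaluated before OR, so the gpa filter only applies to the 'History' branch

Fix: Add parentheses around the OR so the AND applies to both alternatives

Corrected query:
SELECT id, major, gpa FROM students WHERE (major = 'CS' OR major = 'History') AND gpa > 2.96

Result:
id | major   | gpa 
---+---------+-----
1  | CS      | 3.64
2  | History | 3.03
3  | CS      | 3.35
5  | History | 3.68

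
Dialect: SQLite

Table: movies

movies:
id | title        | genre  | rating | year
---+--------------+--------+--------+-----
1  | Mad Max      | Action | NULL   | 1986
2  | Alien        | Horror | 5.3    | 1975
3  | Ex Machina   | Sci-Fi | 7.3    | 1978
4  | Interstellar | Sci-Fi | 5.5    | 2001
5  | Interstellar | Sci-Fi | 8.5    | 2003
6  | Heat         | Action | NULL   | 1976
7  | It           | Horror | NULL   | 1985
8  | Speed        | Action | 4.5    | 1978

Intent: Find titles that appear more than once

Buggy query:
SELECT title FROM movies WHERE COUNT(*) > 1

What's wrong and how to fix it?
Bug: COUNT(*) is an aggregate and cannot be used in WHERE

Fix: GROUP BY title, then filter groups with HAVING COUNT(*) > 1

Corrected query:
SELECT title FROM movies GROUP BY title HAVING COUNT(*) > 1

Result:
title       
------------
Interstellar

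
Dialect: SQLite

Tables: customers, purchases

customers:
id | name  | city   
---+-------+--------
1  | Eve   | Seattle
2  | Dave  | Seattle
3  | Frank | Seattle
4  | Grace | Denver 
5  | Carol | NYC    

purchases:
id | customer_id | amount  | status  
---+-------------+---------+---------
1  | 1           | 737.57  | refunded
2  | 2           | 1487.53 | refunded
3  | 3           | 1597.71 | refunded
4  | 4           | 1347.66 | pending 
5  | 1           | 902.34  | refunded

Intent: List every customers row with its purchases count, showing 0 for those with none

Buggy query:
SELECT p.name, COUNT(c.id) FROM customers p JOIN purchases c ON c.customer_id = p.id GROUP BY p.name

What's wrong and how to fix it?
Bug: INNER JOIN drops customers rows that have no matching purchases rows

Fix: Use LEFT JOIN so parents without children still appear (COUNT(c.id) gives 0)

Corrected query:
SELECT p.name, COUNT(c.id) FROM customers p LEFT JOIN purchases c ON c.customer_id = p.id GROUP BY p.name

Result:
name  | COUNT(c.id)
------+------------
Carol | 0          
Dave  | 1          
Eve   | 2          
Frank | 1          
Grace | 1          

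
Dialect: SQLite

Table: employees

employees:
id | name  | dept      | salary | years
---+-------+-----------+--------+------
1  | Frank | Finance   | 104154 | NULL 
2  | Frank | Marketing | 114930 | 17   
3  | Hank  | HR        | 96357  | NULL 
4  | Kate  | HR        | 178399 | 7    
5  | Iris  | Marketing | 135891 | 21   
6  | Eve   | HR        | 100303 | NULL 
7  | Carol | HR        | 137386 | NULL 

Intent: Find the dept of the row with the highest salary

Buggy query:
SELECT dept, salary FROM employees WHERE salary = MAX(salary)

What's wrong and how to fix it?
Bug: WHERE is evaluated per row; an aggregate over the whole table isn't defined there

Fix: Wrap MAX in a scalar subquery so WHERE compares against a single value

Corrected query:
SELECT dept, salary FROM employees WHERE salary = (SELECT MAX(salary) FROM employees)

Result:
dept | salary
-----+-------
HR   | 178399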